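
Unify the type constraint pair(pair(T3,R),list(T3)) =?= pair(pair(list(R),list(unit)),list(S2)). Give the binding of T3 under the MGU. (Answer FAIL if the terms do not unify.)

list(list(unit))

Decompose pair/2: pair(T3,R) =?= pair(list(R),list(unit)),  list(T3) =?= list(S2).
Decompose pair/2: T3 =?= list(R),  R =?= list(unit).
Bind T3 := list(R); substituting into the one remaining equation that mentions T3 gives: list(list(R)) =?= list(S2).
Bind R := list(unit); substituting into the remaining equation gives: list(list(list(unit))) =?= list(S2). Substituting into the earlier binding gives T3 := list(list(unit)).
Decompose list/1: list(list(unit)) =?= S2.
Bind S2 := list(list(unit)).
MGU = { T3 -> list(list(unit)), R -> list(unit), S2 -> list(list(unit)) }, so T3 -> list(list(unit)).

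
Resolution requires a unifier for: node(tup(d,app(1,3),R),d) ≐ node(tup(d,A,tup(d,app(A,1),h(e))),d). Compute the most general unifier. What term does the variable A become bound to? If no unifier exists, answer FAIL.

Decompose node/2: tup(d,app(1,3),R) ≐ tup(d,A,tup(d,app(A,1),h(e))),  d ≐ d.
Decompose tup/3: d ≐ d,  app(1,3) ≐ A,  R ≐ tup(d,app(A,1),h(e)).
Delete trivial equation d ≐ d.
Bind A := app(1,3); substituting into the one remaining equation that mentions A gives: R ≐ tup(d,app(app(1,3),1),h(e)).
Bind R := tup(d,app(app(1,3),1),h(e)); no other remaining equation mentions R.
Delete trivial equation d ≐ d.
MGU = { A := app(1,3), R := tup(d,app(app(1,3),1),h(e)) }, so A := app(1,3).

app(1,3)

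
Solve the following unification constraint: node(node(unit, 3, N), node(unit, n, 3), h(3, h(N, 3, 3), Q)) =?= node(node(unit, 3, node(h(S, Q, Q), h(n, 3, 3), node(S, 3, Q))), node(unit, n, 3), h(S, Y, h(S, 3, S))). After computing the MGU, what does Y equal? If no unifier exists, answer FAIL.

h(node(h(3, h(3, 3, 3), h(3, 3, 3)), h(n, 3, 3), node(3, 3, h(3, 3, 3))), 3, 3)

Decompose node/3: node(unit, 3, N) =?= node(unit, 3, node(h(S, Q, Q), h(n, 3, 3), node(S, 3, Q))),  node(unit, n, 3) =?= node(unit, n, 3),  h(3, h(N, 3, 3), Q) =?= h(S, Y, h(S, 3, S)).
Decompose node/3: unit =?= unit,  3 =?= 3,  N =?= node(h(S, Q, Q), h(n, 3, 3), node(S, 3, Q)).
Delete trivial equation unit =?= unit.
Delete trivial equation 3 =?= 3.
Bind N := node(h(S, Q, Q), h(n, 3, 3), node(S, 3, Q)); substituting into the one remaining equation that mentions N gives: h(3, h(node(h(S, Q, Q), h(n, 3, 3), node(S, 3, Q)), 3, 3), Q) =?= h(S, Y, h(S, 3, S)).
Delete trivial equation node(unit, n, 3) =?= node(unit, n, 3).
Decompose h/3: 3 =?= S,  h(node(h(S, Q, Q), h(n, 3, 3), node(S, 3, Q)), 3, 3) =?= Y,  Q =?= h(S, 3, S).
Bind S := 3; substituting into the remaining equations gives: h(node(h(3, Q, Q), h(n, 3, 3), node(3, 3, Q)), 3, 3) =?= Y,  Q =?= h(3, 3, 3). Substituting into the earlier binding gives N := node(h(3, Q, Q), h(n, 3, 3), node(3, 3, Q)).
Bind Y := h(node(h(3, Q, Q), h(n, 3, 3), node(3, 3, Q)), 3, 3); no other remaining equation mentions Y.
Bind Q := h(3, 3, 3). Substituting into the earlier bindings gives N := node(h(3, h(3, 3, 3), h(3, 3, 3)), h(n, 3, 3), node(3, 3, h(3, 3, 3))), Y := h(node(h(3, h(3, 3, 3), h(3, 3, 3)), h(n, 3, 3), node(3, 3, h(3, 3, 3))), 3, 3).
MGU = { N := node(h(3, h(3, 3, 3), h(3, 3, 3)), h(n, 3, 3), node(3, 3, h(3, 3, 3))), S := 3, Y := h(node(h(3, h(3, 3, 3), h(3, 3, 3)), h(n, 3, 3), node(3, 3, h(3, 3, 3))), 3, 3), Q := h(3, 3, 3) }, so Y := h(node(h(3, h(3, 3, 3), h(3, 3, 3)), h(n, 3, 3), node(3, 3, h(3, 3, 3))), 3, 3).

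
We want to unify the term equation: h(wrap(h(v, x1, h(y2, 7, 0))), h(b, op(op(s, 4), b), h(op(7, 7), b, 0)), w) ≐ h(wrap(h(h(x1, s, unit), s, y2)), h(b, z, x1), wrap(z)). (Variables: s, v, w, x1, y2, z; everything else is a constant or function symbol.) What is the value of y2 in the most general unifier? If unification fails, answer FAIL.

Decompose h/3: wrap(h(v, x1, h(y2, 7, 0))) ≐ wrap(h(h(x1, s, unit), s, y2)),  h(b, op(op(s, 4), b), h(op(7, 7), b, 0)) ≐ h(b, z, x1),  w ≐ wrap(z).
Decompose wrap/1: h(v, x1, h(y2, 7, 0)) ≐ h(h(x1, s, unit), s, y2).
Decompose h/3: v ≐ h(x1, s, unit),  x1 ≐ s,  h(y2, 7, 0) ≐ y2.
Bind v := h(x1, s, unit); no other remaining equation mentions v.
Bind x1 := s; substituting into the one remaining equation that mentions x1 gives: h(b, op(op(s, 4), b), h(op(7, 7), b, 0)) ≐ h(b, z, s). Substituting into the earlier binding gives v := h(s, s, unit).
Occurs check fails: y2 occurs in h(y2, 7, 0); the equation y2 ≐ h(y2, 7, 0) has no finite solution.

FAIL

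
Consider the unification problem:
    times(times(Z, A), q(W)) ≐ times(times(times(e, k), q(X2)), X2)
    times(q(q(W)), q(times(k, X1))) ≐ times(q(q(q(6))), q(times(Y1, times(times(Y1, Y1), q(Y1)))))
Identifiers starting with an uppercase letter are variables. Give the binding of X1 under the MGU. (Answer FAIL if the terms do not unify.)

times(times(k, k), q(k))

Decompose times/2: times(Z, A) ≐ times(times(e, k), q(X2)),  q(W) ≐ X2.
Decompose times/2: Z ≐ times(e, k),  A ≐ q(X2).
Bind Z := times(e, k); no other remaining equation mentions Z.
Bind A := q(X2); no other remaining equation mentions A.
Bind X2 := q(W); no other remaining equation mentions X2. Substituting into the earlier binding gives A := q(q(W)).
Decompose times/2: q(q(W)) ≐ q(q(q(6))),  q(times(k, X1)) ≐ q(times(Y1, times(times(Y1, Y1), q(Y1)))).
Decompose q/1: q(W) ≐ q(q(6)).
Decompose q/1: W ≐ q(6).
Bind W := q(6); no other remaining equation mentions W. Substituting into the earlier bindings gives A := q(q(q(6))), X2 := q(q(6)).
Decompose q/1: times(k, X1) ≐ times(Y1, times(times(Y1, Y1), q(Y1))).
Decompose times/2: k ≐ Y1,  X1 ≐ times(times(Y1, Y1), q(Y1)).
Bind Y1 := k; substituting into the remaining equation gives: X1 ≐ times(times(k, k), q(k)).
Bind X1 := times(times(k, k), q(k)).
MGU = { Z := times(e, k), A := q(q(q(6))), X2 := q(q(6)), W := q(6), Y1 := k, X1 := times(times(k, k), q(k)) }, so X1 := times(times(k, k), q(k)).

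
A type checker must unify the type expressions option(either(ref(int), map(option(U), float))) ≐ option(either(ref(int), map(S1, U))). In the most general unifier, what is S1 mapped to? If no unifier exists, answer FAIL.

Decompose option/1: either(ref(int), map(option(U), float)) ≐ either(ref(int), map(S1, U)).
Decompose either/2: ref(int) ≐ ref(int),  map(option(U), float) ≐ map(S1, U).
Delete trivial equation ref(int) ≐ ref(int).
Decompose map/2: option(U) ≐ S1,  float ≐ U.
Bind S1 := option(U); no other remaining equation mentions S1.
Bind U := float. Substituting into the earlier binding gives S1 := option(float).
MGU = { S1 -> option(float), U -> float }, so S1 -> option(float).

option(float)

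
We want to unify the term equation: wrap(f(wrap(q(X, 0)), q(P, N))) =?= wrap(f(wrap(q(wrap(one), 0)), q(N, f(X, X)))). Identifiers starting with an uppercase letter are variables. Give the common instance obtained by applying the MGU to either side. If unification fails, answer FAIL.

Decompose wrap/1: f(wrap(q(X, 0)), q(P, N)) =?= f(wrap(q(wrap(one), 0)), q(N, f(X, X))).
Decompose f/2: wrap(q(X, 0)) =?= wrap(q(wrap(one), 0)),  q(P, N) =?= q(N, f(X, X)).
Decompose wrap/1: q(X, 0) =?= q(wrap(one), 0).
Decompose q/2: X =?= wrap(one),  0 =?= 0.
Bind X := wrap(one); substituting into the one remaining equation that mentions X gives: q(P, N) =?= q(N, f(wrap(one), wrap(one))).
Delete trivial equation 0 =?= 0.
Decompose q/2: P =?= N,  N =?= f(wrap(one), wrap(one)).
Bind P := N; no other remaining equation mentions P.
Bind N := f(wrap(one), wrap(one)). Substituting into the earlier binding gives P := f(wrap(one), wrap(one)).
Applying the MGU to either side gives wrap(f(wrap(q(wrap(one), 0)), q(f(wrap(one), wrap(one)), f(wrap(one), wrap(one))))).

wrap(f(wrap(q(wrap(one), 0)), q(f(wrap(one), wrap(one)), f(wrap(one), wrap(one)))))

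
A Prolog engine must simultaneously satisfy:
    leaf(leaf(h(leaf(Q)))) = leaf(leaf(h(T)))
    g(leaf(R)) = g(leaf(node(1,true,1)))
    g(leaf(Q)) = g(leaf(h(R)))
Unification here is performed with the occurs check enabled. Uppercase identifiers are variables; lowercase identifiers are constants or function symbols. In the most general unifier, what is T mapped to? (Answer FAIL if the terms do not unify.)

leaf(h(node(1,true,1)))

Decompose leaf/1: leaf(h(leaf(Q))) = leaf(h(T)).
Decompose leaf/1: h(leaf(Q)) = h(T).
Decompose h/1: leaf(Q) = T.
Bind T := leaf(Q); no other remaining equation mentions T.
Decompose g/1: leaf(R) = leaf(node(1,true,1)).
Decompose leaf/1: R = node(1,true,1).
Bind R := node(1,true,1); substituting into the remaining equation gives: g(leaf(Q)) = g(leaf(h(node(1,true,1)))).
Decompose g/1: leaf(Q) = leaf(h(node(1,true,1))).
Decompose leaf/1: Q = h(node(1,true,1)).
Bind Q := h(node(1,true,1)). Substituting into the earlier binding gives T := leaf(h(node(1,true,1))).
MGU = { T = leaf(h(node(1,true,1))), R = node(1,true,1), Q = h(node(1,true,1)) }, so T = leaf(h(node(1,true,1))).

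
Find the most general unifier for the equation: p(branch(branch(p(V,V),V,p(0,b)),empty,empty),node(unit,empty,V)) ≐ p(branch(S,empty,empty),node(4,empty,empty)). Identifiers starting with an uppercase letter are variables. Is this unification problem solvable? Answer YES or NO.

Decompose p/2: branch(branch(p(V,V),V,p(0,b)),empty,empty) ≐ branch(S,empty,empty),  node(unit,empty,V) ≐ node(4,empty,empty).
Decompose branch/3: branch(p(V,V),V,p(0,b)) ≐ S,  empty ≐ empty,  empty ≐ empty.
Bind S := branch(p(V,V),V,p(0,b)); no other remaining equation mentions S.
Delete trivial equation empty ≐ empty.
Delete trivial equation empty ≐ empty.
Decompose node/3: unit ≐ 4,  empty ≐ empty,  V ≐ empty.
Clash: constants unit and 4 differ; no unifier exists.

NO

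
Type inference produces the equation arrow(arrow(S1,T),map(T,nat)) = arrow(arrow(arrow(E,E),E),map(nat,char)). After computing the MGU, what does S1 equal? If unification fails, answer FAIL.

FAIL

Decompose arrow/2: arrow(S1,T) = arrow(arrow(E,E),E),  map(T,nat) = map(nat,char).
Decompose arrow/2: S1 = arrow(E,E),  T = E.
Bind S1 := arrow(E,E); no other remaining equation mentions S1.
Bind T := E; substituting into the remaining equation gives: map(E,nat) = map(nat,char).
Decompose map/2: E = nat,  nat = char.
Bind E := nat; no other remaining equation mentions E. Substituting into the earlier bindings gives S1 := arrow(nat,nat), T := nat.
Clash: constants nat and char differ; no unifier exists.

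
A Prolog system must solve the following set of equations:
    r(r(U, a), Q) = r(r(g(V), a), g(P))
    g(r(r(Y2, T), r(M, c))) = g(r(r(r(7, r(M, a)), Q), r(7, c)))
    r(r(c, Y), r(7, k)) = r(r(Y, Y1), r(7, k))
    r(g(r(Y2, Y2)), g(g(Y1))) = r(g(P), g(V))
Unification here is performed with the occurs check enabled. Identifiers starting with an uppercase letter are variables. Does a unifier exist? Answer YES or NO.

Decompose r/2: r(U, a) = r(g(V), a),  Q = g(P).
Decompose r/2: U = g(V),  a = a.
Bind U := g(V); no other remaining equation mentions U.
Delete trivial equation a = a.
Bind Q := g(P); substituting into the one remaining equation that mentions Q gives: g(r(r(Y2, T), r(M, c))) = g(r(r(r(7, r(M, a)), g(P)), r(7, c))).
Decompose g/1: r(r(Y2, T), r(M, c)) = r(r(r(7, r(M, a)), g(P)), r(7, c)).
Decompose r/2: r(Y2, T) = r(r(7, r(M, a)), g(P)),  r(M, c) = r(7, c).
Decompose r/2: Y2 = r(7, r(M, a)),  T = g(P).
Bind Y2 := r(7, r(M, a)); substituting into the one remaining equation that mentions Y2 gives: r(g(r(r(7, r(M, a)), r(7, r(M, a)))), g(g(Y1))) = r(g(P), g(V)).
Bind T := g(P); no other remaining equation mentions T.
Decompose r/2: M = 7,  c = c.
Bind M := 7; substituting into the one remaining equation that mentions M gives: r(g(r(r(7, r(7, a)), r(7, r(7, a)))), g(g(Y1))) = r(g(P), g(V)). Substituting into the earlier binding gives Y2 := r(7, r(7, a)).
Delete trivial equation c = c.
Decompose r/2: r(c, Y) = r(Y, Y1),  r(7, k) = r(7, k).
Decompose r/2: c = Y,  Y = Y1.
Bind Y := c; substituting into the one remaining equation that mentions Y gives: c = Y1.
Bind Y1 := c; substituting into the one remaining equation that mentions Y1 gives: r(g(r(r(7, r(7, a)), r(7, r(7, a)))), g(g(c))) = r(g(P), g(V)).
Delete trivial equation r(7, k) = r(7, k).
Decompose r/2: g(r(r(7, r(7, a)), r(7, r(7, a)))) = g(P),  g(g(c)) = g(V).
Decompose g/1: r(r(7, r(7, a)), r(7, r(7, a))) = P.
Bind P := r(r(7, r(7, a)), r(7, r(7, a))); no other remaining equation mentions P. Substituting into the earlier bindings gives Q := g(r(r(7, r(7, a)), r(7, r(7, a)))), T := g(r(r(7, r(7, a)), r(7, r(7, a)))).
Decompose g/1: g(c) = V.
Bind V := g(c). Substituting into the earlier binding gives U := g(g(c)).
No equations remain and no clash or occurs-check failure arose, so a unifier exists.

YES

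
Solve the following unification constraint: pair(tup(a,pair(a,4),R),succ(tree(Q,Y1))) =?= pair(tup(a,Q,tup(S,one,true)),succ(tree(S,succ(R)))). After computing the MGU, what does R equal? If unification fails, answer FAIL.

tup(pair(a,4),one,true)

Decompose pair/2: tup(a,pair(a,4),R) =?= tup(a,Q,tup(S,one,true)),  succ(tree(Q,Y1)) =?= succ(tree(S,succ(R))).
Decompose tup/3: a =?= a,  pair(a,4) =?= Q,  R =?= tup(S,one,true).
Delete trivial equation a =?= a.
Bind Q := pair(a,4); substituting into the one remaining equation that mentions Q gives: succ(tree(pair(a,4),Y1)) =?= succ(tree(S,succ(R))).
Bind R := tup(S,one,true); substituting into the remaining equation gives: succ(tree(pair(a,4),Y1)) =?= succ(tree(S,succ(tup(S,one,true)))).
Decompose succ/1: tree(pair(a,4),Y1) =?= tree(S,succ(tup(S,one,true))).
Decompose tree/2: pair(a,4) =?= S,  Y1 =?= succ(tup(S,one,true)).
Bind S := pair(a,4); substituting into the remaining equation gives: Y1 =?= succ(tup(pair(a,4),one,true)). Substituting into the earlier binding gives R := tup(pair(a,4),one,true).
Bind Y1 := succ(tup(pair(a,4),one,true)).
MGU = { Q ↦ pair(a,4), R ↦ tup(pair(a,4),one,true), S ↦ pair(a,4), Y1 ↦ succ(tup(pair(a,4),one,true)) }, so R ↦ tup(pair(a,4),one,true).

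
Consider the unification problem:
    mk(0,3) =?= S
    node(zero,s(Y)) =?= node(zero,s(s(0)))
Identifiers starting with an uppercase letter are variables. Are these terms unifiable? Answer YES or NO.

YES

Bind S := mk(0,3); no other remaining equation mentions S.
Decompose node/2: zero =?= zero,  s(Y) =?= s(s(0)).
Delete trivial equation zero =?= zero.
Decompose s/1: Y =?= s(0).
Bind Y := s(0).
No equations remain and no clash or occurs-check failure arose, so a unifier exists.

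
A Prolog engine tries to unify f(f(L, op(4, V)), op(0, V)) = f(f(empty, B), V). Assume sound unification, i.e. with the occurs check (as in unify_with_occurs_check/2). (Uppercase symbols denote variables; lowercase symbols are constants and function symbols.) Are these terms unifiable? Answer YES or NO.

Decompose f/2: f(L, op(4, V)) = f(empty, B),  op(0, V) = V.
Decompose f/2: L = empty,  op(4, V) = B.
Bind L := empty; no other remaining equation mentions L.
Bind B := op(4, V); no other remaining equation mentions B.
Occurs check fails: V occurs in op(0, V); the equation V = op(0, V) has no finite solution.

NO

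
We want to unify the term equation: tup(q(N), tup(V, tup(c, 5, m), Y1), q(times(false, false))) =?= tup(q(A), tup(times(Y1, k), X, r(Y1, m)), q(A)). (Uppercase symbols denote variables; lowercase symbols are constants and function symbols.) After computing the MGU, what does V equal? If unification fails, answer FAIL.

FAIL

Decompose tup/3: q(N) =?= q(A),  tup(V, tup(c, 5, m), Y1) =?= tup(times(Y1, k), X, r(Y1, m)),  q(times(false, false)) =?= q(A).
Decompose q/1: N =?= A.
Bind N := A; no other remaining equation mentions N.
Decompose tup/3: V =?= times(Y1, k),  tup(c, 5, m) =?= X,  Y1 =?= r(Y1, m).
Bind V := times(Y1, k); no other remaining equation mentions V.
Bind X := tup(c, 5, m); no other remaining equation mentions X.
Occurs check fails: Y1 occurs in r(Y1, m); the equation Y1 =?= r(Y1, m) has no finite solution.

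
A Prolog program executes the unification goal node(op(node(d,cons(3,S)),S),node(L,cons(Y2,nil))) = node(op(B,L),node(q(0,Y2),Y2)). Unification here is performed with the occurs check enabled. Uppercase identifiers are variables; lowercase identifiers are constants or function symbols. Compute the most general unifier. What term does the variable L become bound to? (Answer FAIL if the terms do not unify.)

FAIL

Decompose node/2: op(node(d,cons(3,S)),S) = op(B,L),  node(L,cons(Y2,nil)) = node(q(0,Y2),Y2).
Decompose op/2: node(d,cons(3,S)) = B,  S = L.
Bind B := node(d,cons(3,S)); no other remaining equation mentions B.
Bind S := L; no other remaining equation mentions S. Substituting into the earlier binding gives B := node(d,cons(3,L)).
Decompose node/2: L = q(0,Y2),  cons(Y2,nil) = Y2.
Bind L := q(0,Y2); no other remaining equation mentions L. Substituting into the earlier bindings gives B := node(d,cons(3,q(0,Y2))), S := q(0,Y2).
Occurs check fails: Y2 occurs in cons(Y2,nil); the equation Y2 = cons(Y2,nil) has no finite solution.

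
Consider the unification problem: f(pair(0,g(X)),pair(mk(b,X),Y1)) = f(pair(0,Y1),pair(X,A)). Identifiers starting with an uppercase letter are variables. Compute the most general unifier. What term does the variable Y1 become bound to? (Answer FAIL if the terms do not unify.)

Decompose f/2: pair(0,g(X)) = pair(0,Y1),  pair(mk(b,X),Y1) = pair(X,A).
Decompose pair/2: 0 = 0,  g(X) = Y1.
Delete trivial equation 0 = 0.
Bind Y1 := g(X); substituting into the remaining equation gives: pair(mk(b,X),g(X)) = pair(X,A).
Decompose pair/2: mk(b,X) = X,  g(X) = A.
Occurs check fails: X occurs in mk(b,X); the equation X = mk(b,X) has no finite solution.

FAIL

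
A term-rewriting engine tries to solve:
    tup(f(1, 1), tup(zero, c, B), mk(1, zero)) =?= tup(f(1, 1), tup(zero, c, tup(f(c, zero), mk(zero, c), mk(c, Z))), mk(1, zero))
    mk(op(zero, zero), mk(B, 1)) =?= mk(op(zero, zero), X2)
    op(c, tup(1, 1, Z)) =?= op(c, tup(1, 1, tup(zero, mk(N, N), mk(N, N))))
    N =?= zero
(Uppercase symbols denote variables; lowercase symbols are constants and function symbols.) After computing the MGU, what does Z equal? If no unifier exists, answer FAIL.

tup(zero, mk(zero, zero), mk(zero, zero))

Decompose tup/3: f(1, 1) =?= f(1, 1),  tup(zero, c, B) =?= tup(zero, c, tup(f(c, zero), mk(zero, c), mk(c, Z))),  mk(1, zero) =?= mk(1, zero).
Delete trivial equation f(1, 1) =?= f(1, 1).
Decompose tup/3: zero =?= zero,  c =?= c,  B =?= tup(f(c, zero), mk(zero, c), mk(c, Z)).
Delete trivial equation zero =?= zero.
Delete trivial equation c =?= c.
Bind B := tup(f(c, zero), mk(zero, c), mk(c, Z)); substituting into the one remaining equation that mentions B gives: mk(op(zero, zero), mk(tup(f(c, zero), mk(zero, c), mk(c, Z)), 1)) =?= mk(op(zero, zero), X2).
Delete trivial equation mk(1, zero) =?= mk(1, zero).
Decompose mk/2: op(zero, zero) =?= op(zero, zero),  mk(tup(f(c, zero), mk(zero, c), mk(c, Z)), 1) =?= X2.
Delete trivial equation op(zero, zero) =?= op(zero, zero).
Bind X2 := mk(tup(f(c, zero), mk(zero, c), mk(c, Z)), 1); no other remaining equation mentions X2.
Decompose op/2: c =?= c,  tup(1, 1, Z) =?= tup(1, 1, tup(zero, mk(N, N), mk(N, N))).
Delete trivial equation c =?= c.
Decompose tup/3: 1 =?= 1,  1 =?= 1,  Z =?= tup(zero, mk(N, N), mk(N, N)).
Delete trivial equation 1 =?= 1.
Delete trivial equation 1 =?= 1.
Bind Z := tup(zero, mk(N, N), mk(N, N)); no other remaining equation mentions Z. Substituting into the earlier bindings gives B := tup(f(c, zero), mk(zero, c), mk(c, tup(zero, mk(N, N), mk(N, N)))), X2 := mk(tup(f(c, zero), mk(zero, c), mk(c, tup(zero, mk(N, N), mk(N, N)))), 1).
Bind N := zero. Substituting into the earlier bindings gives B := tup(f(c, zero), mk(zero, c), mk(c, tup(zero, mk(zero, zero), mk(zero, zero)))), X2 := mk(tup(f(c, zero), mk(zero, c), mk(c, tup(zero, mk(zero, zero), mk(zero, zero)))), 1), Z := tup(zero, mk(zero, zero), mk(zero, zero)).
MGU = { B -> tup(f(c, zero), mk(zero, c), mk(c, tup(zero, mk(zero, zero), mk(zero, zero)))), X2 -> mk(tup(f(c, zero), mk(zero, c), mk(c, tup(zero, mk(zero, zero), mk(zero, zero)))), 1), Z -> tup(zero, mk(zero, zero), mk(zero, zero)), N -> zero }, so Z -> tup(zero, mk(zero, zero), mk(zero, zero)).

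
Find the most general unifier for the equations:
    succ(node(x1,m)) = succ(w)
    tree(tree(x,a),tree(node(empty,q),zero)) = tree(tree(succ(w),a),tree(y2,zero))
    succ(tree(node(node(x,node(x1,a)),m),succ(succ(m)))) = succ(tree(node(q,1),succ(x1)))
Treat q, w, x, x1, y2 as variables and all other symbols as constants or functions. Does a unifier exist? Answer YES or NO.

NO

Decompose succ/1: node(x1,m) = w.
Bind w := node(x1,m); substituting into the one remaining equation that mentions w gives: tree(tree(x,a),tree(node(empty,q),zero)) = tree(tree(succ(node(x1,m)),a),tree(y2,zero)).
Decompose tree/2: tree(x,a) = tree(succ(node(x1,m)),a),  tree(node(empty,q),zero) = tree(y2,zero).
Decompose tree/2: x = succ(node(x1,m)),  a = a.
Bind x := succ(node(x1,m)); substituting into the one remaining equation that mentions x gives: succ(tree(node(node(succ(node(x1,m)),node(x1,a)),m),succ(succ(m)))) = succ(tree(node(q,1),succ(x1))).
Delete trivial equation a = a.
Decompose tree/2: node(empty,q) = y2,  zero = zero.
Bind y2 := node(empty,q); no other remaining equation mentions y2.
Delete trivial equation zero = zero.
Decompose succ/1: tree(node(node(succ(node(x1,m)),node(x1,a)),m),succ(succ(m))) = tree(node(q,1),succ(x1)).
Decompose tree/2: node(node(succ(node(x1,m)),node(x1,a)),m) = node(q,1),  succ(succ(m)) = succ(x1).
Decompose node/2: node(succ(node(x1,m)),node(x1,a)) = q,  m = 1.
Bind q := node(succ(node(x1,m)),node(x1,a)); no other remaining equation mentions q. Substituting into the earlier binding gives y2 := node(empty,node(succ(node(x1,m)),node(x1,a))).
Clash: constants m and 1 differ; no unifier exists.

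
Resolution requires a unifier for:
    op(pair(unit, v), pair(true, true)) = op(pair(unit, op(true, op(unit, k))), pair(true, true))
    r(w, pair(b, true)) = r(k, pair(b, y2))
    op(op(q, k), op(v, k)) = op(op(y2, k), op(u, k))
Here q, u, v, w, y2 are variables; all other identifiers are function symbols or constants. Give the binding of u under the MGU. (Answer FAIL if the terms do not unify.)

op(true, op(unit, k))

Decompose op/2: pair(unit, v) = pair(unit, op(true, op(unit, k))),  pair(true, true) = pair(true, true).
Decompose pair/2: unit = unit,  v = op(true, op(unit, k)).
Delete trivial equation unit = unit.
Bind v := op(true, op(unit, k)); substituting into the one remaining equation that mentions v gives: op(op(q, k), op(op(true, op(unit, k)), k)) = op(op(y2, k), op(u, k)).
Delete trivial equation pair(true, true) = pair(true, true).
Decompose r/2: w = k,  pair(b, true) = pair(b, y2).
Bind w := k; no other remaining equation mentions w.
Decompose pair/2: b = b,  true = y2.
Delete trivial equation b = b.
Bind y2 := true; substituting into the remaining equation gives: op(op(q, k), op(op(true, op(unit, k)), k)) = op(op(true, k), op(u, k)).
Decompose op/2: op(q, k) = op(true, k),  op(op(true, op(unit, k)), k) = op(u, k).
Decompose op/2: q = true,  k = k.
Bind q := true; no other remaining equation mentions q.
Delete trivial equation k = k.
Decompose op/2: op(true, op(unit, k)) = u,  k = k.
Bind u := op(true, op(unit, k)); no other remaining equation mentions u.
Delete trivial equation k = k.
MGU = { v -> op(true, op(unit, k)), w -> k, y2 -> true, q -> true, u -> op(true, op(unit, k)) }, so u -> op(true, op(unit, k)).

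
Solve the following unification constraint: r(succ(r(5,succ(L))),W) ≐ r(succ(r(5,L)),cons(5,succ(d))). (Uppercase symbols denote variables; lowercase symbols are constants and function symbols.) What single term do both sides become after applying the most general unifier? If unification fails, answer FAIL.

FAIL

Decompose r/2: succ(r(5,succ(L))) ≐ succ(r(5,L)),  W ≐ cons(5,succ(d)).
Decompose succ/1: r(5,succ(L)) ≐ r(5,L).
Decompose r/2: 5 ≐ 5,  succ(L) ≐ L.
Delete trivial equation 5 ≐ 5.
Occurs check fails: L occurs in succ(L); the equation L ≐ succ(L) has no finite solution.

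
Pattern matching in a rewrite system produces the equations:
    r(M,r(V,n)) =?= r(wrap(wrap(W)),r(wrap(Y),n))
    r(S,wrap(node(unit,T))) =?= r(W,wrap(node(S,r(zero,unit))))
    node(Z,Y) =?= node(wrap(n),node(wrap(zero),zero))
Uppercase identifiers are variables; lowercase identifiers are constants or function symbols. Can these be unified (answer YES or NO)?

YES

Decompose r/2: M =?= wrap(wrap(W)),  r(V,n) =?= r(wrap(Y),n).
Bind M := wrap(wrap(W)); no other remaining equation mentions M.
Decompose r/2: V =?= wrap(Y),  n =?= n.
Bind V := wrap(Y); no other remaining equation mentions V.
Delete trivial equation n =?= n.
Decompose r/2: S =?= W,  wrap(node(unit,T)) =?= wrap(node(S,r(zero,unit))).
Bind S := W; substituting into the one remaining equation that mentions S gives: wrap(node(unit,T)) =?= wrap(node(W,r(zero,unit))).
Decompose wrap/1: node(unit,T) =?= node(W,r(zero,unit)).
Decompose node/2: unit =?= W,  T =?= r(zero,unit).
Bind W := unit; no other remaining equation mentions W. Substituting into the earlier bindings gives M := wrap(wrap(unit)), S := unit.
Bind T := r(zero,unit); no other remaining equation mentions T.
Decompose node/2: Z =?= wrap(n),  Y =?= node(wrap(zero),zero).
Bind Z := wrap(n); no other remaining equation mentions Z.
Bind Y := node(wrap(zero),zero). Substituting into the earlier binding gives V := wrap(node(wrap(zero),zero)).
No equations remain and no clash or occurs-check failure arose, so a unifier exists.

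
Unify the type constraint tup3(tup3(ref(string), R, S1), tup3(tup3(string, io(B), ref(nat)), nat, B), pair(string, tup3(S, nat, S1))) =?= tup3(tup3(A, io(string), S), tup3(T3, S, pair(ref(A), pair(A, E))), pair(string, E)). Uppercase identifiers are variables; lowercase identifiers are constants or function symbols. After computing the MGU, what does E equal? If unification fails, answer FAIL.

tup3(nat, nat, nat)

Decompose tup3/3: tup3(ref(string), R, S1) =?= tup3(A, io(string), S),  tup3(tup3(string, io(B), ref(nat)), nat, B) =?= tup3(T3, S, pair(ref(A), pair(A, E))),  pair(string, tup3(S, nat, S1)) =?= pair(string, E).
Decompose tup3/3: ref(string) =?= A,  R =?= io(string),  S1 =?= S.
Bind A := ref(string); substituting into the one remaining equation that mentions A gives: tup3(tup3(string, io(B), ref(nat)), nat, B) =?= tup3(T3, S, pair(ref(ref(string)), pair(ref(string), E))).
Bind R := io(string); no other remaining equation mentions R.
Bind S1 := S; substituting into the one remaining equation that mentions S1 gives: pair(string, tup3(S, nat, S)) =?= pair(string, E).
Decompose tup3/3: tup3(string, io(B), ref(nat)) =?= T3,  nat =?= S,  B =?= pair(ref(ref(string)), pair(ref(string), E)).
Bind T3 := tup3(string, io(B), ref(nat)); no other remaining equation mentions T3.
Bind S := nat; substituting into the one remaining equation that mentions S gives: pair(string, tup3(nat, nat, nat)) =?= pair(string, E). Substituting into the earlier binding gives S1 := nat.
Bind B := pair(ref(ref(string)), pair(ref(string), E)); no other remaining equation mentions B. Substituting into the earlier binding gives T3 := tup3(string, io(pair(ref(ref(string)), pair(ref(string), E))), ref(nat)).
Decompose pair/2: string =?= string,  tup3(nat, nat, nat) =?= E.
Delete trivial equation string =?= string.
Bind E := tup3(nat, nat, nat). Substituting into the earlier bindings gives T3 := tup3(string, io(pair(ref(ref(string)), pair(ref(string), tup3(nat, nat, nat)))), ref(nat)), B := pair(ref(ref(string)), pair(ref(string), tup3(nat, nat, nat))).
MGU = { A -> ref(string), R -> io(string), S1 -> nat, T3 -> tup3(string, io(pair(ref(ref(string)), pair(ref(string), tup3(nat, nat, nat)))), ref(nat)), S -> nat, B -> pair(ref(ref(string)), pair(ref(string), tup3(nat, nat, nat))), E -> tup3(nat, nat, nat) }, so E -> tup3(nat, nat, nat).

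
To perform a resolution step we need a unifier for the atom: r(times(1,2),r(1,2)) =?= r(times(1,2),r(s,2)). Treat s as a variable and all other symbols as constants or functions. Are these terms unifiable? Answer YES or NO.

Decompose r/2: times(1,2) =?= times(1,2),  r(1,2) =?= r(s,2).
Delete trivial equation times(1,2) =?= times(1,2).
Decompose r/2: 1 =?= s,  2 =?= 2.
Bind s := 1; no other remaining equation mentions s.
Delete trivial equation 2 =?= 2.
No equations remain and no clash or occurs-check failure arose, so a unifier exists.

YES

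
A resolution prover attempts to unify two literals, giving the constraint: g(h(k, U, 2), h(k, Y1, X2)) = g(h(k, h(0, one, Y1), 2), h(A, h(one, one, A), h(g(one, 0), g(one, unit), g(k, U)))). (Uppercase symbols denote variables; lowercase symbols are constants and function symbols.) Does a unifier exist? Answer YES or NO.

Decompose g/2: h(k, U, 2) = h(k, h(0, one, Y1), 2),  h(k, Y1, X2) = h(A, h(one, one, A), h(g(one, 0), g(one, unit), g(k, U))).
Decompose h/3: k = k,  U = h(0, one, Y1),  2 = 2.
Delete trivial equation k = k.
Bind U := h(0, one, Y1); substituting into the one remaining equation that mentions U gives: h(k, Y1, X2) = h(A, h(one, one, A), h(g(one, 0), g(one, unit), g(k, h(0, one, Y1)))).
Delete trivial equation 2 = 2.
Decompose h/3: k = A,  Y1 = h(one, one, A),  X2 = h(g(one, 0), g(one, unit), g(k, h(0, one, Y1))).
Bind A := k; substituting into the one remaining equation that mentions A gives: Y1 = h(one, one, k).
Bind Y1 := h(one, one, k); substituting into the remaining equation gives: X2 = h(g(one, 0), g(one, unit), g(k, h(0, one, h(one, one, k)))). Substituting into the earlier binding gives U := h(0, one, h(one, one, k)).
Bind X2 := h(g(one, 0), g(one, unit), g(k, h(0, one, h(one, one, k)))).
No equations remain and no clash or occurs-check failure arose, so a unifier exists.

YES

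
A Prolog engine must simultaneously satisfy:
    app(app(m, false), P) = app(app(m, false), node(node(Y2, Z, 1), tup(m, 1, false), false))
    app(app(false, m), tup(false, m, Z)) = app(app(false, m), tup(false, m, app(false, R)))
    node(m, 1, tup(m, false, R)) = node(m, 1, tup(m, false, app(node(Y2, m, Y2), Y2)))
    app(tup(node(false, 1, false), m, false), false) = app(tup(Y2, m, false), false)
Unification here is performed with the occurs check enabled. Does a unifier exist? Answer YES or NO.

Decompose app/2: app(m, false) = app(m, false),  P = node(node(Y2, Z, 1), tup(m, 1, false), false).
Delete trivial equation app(m, false) = app(m, false).
Bind P := node(node(Y2, Z, 1), tup(m, 1, false), false); no other remaining equation mentions P.
Decompose app/2: app(false, m) = app(false, m),  tup(false, m, Z) = tup(false, m, app(false, R)).
Delete trivial equation app(false, m) = app(false, m).
Decompose tup/3: false = false,  m = m,  Z = app(false, R).
Delete trivial equation false = false.
Delete trivial equation m = m.
Bind Z := app(false, R); no other remaining equation mentions Z. Substituting into the earlier binding gives P := node(node(Y2, app(false, R), 1), tup(m, 1, false), false).
Decompose node/3: m = m,  1 = 1,  tup(m, false, R) = tup(m, false, app(node(Y2, m, Y2), Y2)).
Delete trivial equation m = m.
Delete trivial equation 1 = 1.
Decompose tup/3: m = m,  false = false,  R = app(node(Y2, m, Y2), Y2).
Delete trivial equation m = m.
Delete trivial equation false = false.
Bind R := app(node(Y2, m, Y2), Y2); no other remaining equation mentions R. Substituting into the earlier bindings gives P := node(node(Y2, app(false, app(node(Y2, m, Y2), Y2)), 1), tup(m, 1, false), false), Z := app(false, app(node(Y2, m, Y2), Y2)).
Decompose app/2: tup(node(false, 1, false), m, false) = tup(Y2, m, false),  false = false.
Decompose tup/3: node(false, 1, false) = Y2,  m = m,  false = false.
Bind Y2 := node(false, 1, false); no other remaining equation mentions Y2. Substituting into the earlier bindings gives P := node(node(node(false, 1, false), app(false, app(node(node(false, 1, false), m, node(false, 1, false)), node(false, 1, false))), 1), tup(m, 1, false), false), Z := app(false, app(node(node(false, 1, false), m, node(false, 1, false)), node(false, 1, false))), R := app(node(node(false, 1, false), m, node(false, 1, false)), node(false, 1, false)).
Delete trivial equation m = m.
Delete trivial equation false = false.
Delete trivial equation false = false.
No equations remain and no clash or occurs-check failure arose, so a unifier exists.

YES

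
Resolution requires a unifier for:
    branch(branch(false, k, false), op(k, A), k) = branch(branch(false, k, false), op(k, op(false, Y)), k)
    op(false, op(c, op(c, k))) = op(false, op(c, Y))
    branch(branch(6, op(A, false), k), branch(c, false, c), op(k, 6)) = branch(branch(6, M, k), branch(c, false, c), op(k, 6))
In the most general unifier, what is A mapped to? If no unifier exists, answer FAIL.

Decompose branch/3: branch(false, k, false) = branch(false, k, false),  op(k, A) = op(k, op(false, Y)),  k = k.
Delete trivial equation branch(false, k, false) = branch(false, k, false).
Decompose op/2: k = k,  A = op(false, Y).
Delete trivial equation k = k.
Bind A := op(false, Y); substituting into the one remaining equation that mentions A gives: branch(branch(6, op(op(false, Y), false), k), branch(c, false, c), op(k, 6)) = branch(branch(6, M, k), branch(c, false, c), op(k, 6)).
Delete trivial equation k = k.
Decompose op/2: false = false,  op(c, op(c, k)) = op(c, Y).
Delete trivial equation false = false.
Decompose op/2: c = c,  op(c, k) = Y.
Delete trivial equation c = c.
Bind Y := op(c, k); substituting into the remaining equation gives: branch(branch(6, op(op(false, op(c, k)), false), k), branch(c, false, c), op(k, 6)) = branch(branch(6, M, k), branch(c, false, c), op(k, 6)). Substituting into the earlier binding gives A := op(false, op(c, k)).
Decompose branch/3: branch(6, op(op(false, op(c, k)), false), k) = branch(6, M, k),  branch(c, false, c) = branch(c, false, c),  op(k, 6) = op(k, 6).
Decompose branch/3: 6 = 6,  op(op(false, op(c, k)), false) = M,  k = k.
Delete trivial equation 6 = 6.
Bind M := op(op(false, op(c, k)), false); no other remaining equation mentions M.
Delete trivial equation k = k.
Delete trivial equation branch(c, false, c) = branch(c, false, c).
Delete trivial equation op(k, 6) = op(k, 6).
MGU = { A ↦ op(false, op(c, k)), Y ↦ op(c, k), M ↦ op(op(false, op(c, k)), false) }, so A ↦ op(false, op(c, k)).

op(false, op(c, k))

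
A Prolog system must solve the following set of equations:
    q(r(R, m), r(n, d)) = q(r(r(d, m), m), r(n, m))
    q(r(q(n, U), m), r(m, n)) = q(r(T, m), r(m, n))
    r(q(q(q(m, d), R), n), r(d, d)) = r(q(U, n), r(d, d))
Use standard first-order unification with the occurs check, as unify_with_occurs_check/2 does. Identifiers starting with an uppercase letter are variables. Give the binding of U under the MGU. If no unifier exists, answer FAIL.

Decompose q/2: r(R, m) = r(r(d, m), m),  r(n, d) = r(n, m).
Decompose r/2: R = r(d, m),  m = m.
Bind R := r(d, m); substituting into the one remaining equation that mentions R gives: r(q(q(q(m, d), r(d, m)), n), r(d, d)) = r(q(U, n), r(d, d)).
Delete trivial equation m = m.
Decompose r/2: n = n,  d = m.
Delete trivial equation n = n.
Clash: constants d and m differ; no unifier exists.

FAIL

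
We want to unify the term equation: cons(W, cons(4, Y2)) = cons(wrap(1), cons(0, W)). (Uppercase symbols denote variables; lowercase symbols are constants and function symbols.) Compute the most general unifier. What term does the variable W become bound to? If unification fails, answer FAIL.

FAIL

Decompose cons/2: W = wrap(1),  cons(4, Y2) = cons(0, W).
Bind W := wrap(1); substituting into the remaining equation gives: cons(4, Y2) = cons(0, wrap(1)).
Decompose cons/2: 4 = 0,  Y2 = wrap(1).
Clash: constants 4 and 0 differ; no unifier exists.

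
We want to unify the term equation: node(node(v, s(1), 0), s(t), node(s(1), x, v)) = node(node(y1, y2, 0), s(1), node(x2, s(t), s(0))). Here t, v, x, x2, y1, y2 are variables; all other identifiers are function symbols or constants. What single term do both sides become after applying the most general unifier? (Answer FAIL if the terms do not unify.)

node(node(s(0), s(1), 0), s(1), node(s(1), s(1), s(0)))

Decompose node/3: node(v, s(1), 0) = node(y1, y2, 0),  s(t) = s(1),  node(s(1), x, v) = node(x2, s(t), s(0)).
Decompose node/3: v = y1,  s(1) = y2,  0 = 0.
Bind v := y1; substituting into the one remaining equation that mentions v gives: node(s(1), x, y1) = node(x2, s(t), s(0)).
Bind y2 := s(1); no other remaining equation mentions y2.
Delete trivial equation 0 = 0.
Decompose s/1: t = 1.
Bind t := 1; substituting into the remaining equation gives: node(s(1), x, y1) = node(x2, s(1), s(0)).
Decompose node/3: s(1) = x2,  x = s(1),  y1 = s(0).
Bind x2 := s(1); no other remaining equation mentions x2.
Bind x := s(1); no other remaining equation mentions x.
Bind y1 := s(0). Substituting into the earlier binding gives v := s(0).
Applying the MGU to either side gives node(node(s(0), s(1), 0), s(1), node(s(1), s(1), s(0))).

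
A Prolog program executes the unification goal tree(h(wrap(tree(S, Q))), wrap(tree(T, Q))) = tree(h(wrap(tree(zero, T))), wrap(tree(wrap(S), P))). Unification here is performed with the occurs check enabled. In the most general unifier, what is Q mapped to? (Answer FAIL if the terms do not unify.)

Decompose tree/2: h(wrap(tree(S, Q))) = h(wrap(tree(zero, T))),  wrap(tree(T, Q)) = wrap(tree(wrap(S), P)).
Decompose h/1: wrap(tree(S, Q)) = wrap(tree(zero, T)).
Decompose wrap/1: tree(S, Q) = tree(zero, T).
Decompose tree/2: S = zero,  Q = T.
Bind S := zero; substituting into the one remaining equation that mentions S gives: wrap(tree(T, Q)) = wrap(tree(wrap(zero), P)).
Bind Q := T; substituting into the remaining equation gives: wrap(tree(T, T)) = wrap(tree(wrap(zero), P)).
Decompose wrap/1: tree(T, T) = tree(wrap(zero), P).
Decompose tree/2: T = wrap(zero),  T = P.
Bind T := wrap(zero); substituting into the remaining equation gives: wrap(zero) = P. Substituting into the earlier binding gives Q := wrap(zero).
Bind P := wrap(zero).
MGU = { S ↦ zero, Q ↦ wrap(zero), T ↦ wrap(zero), P ↦ wrap(zero) }, so Q ↦ wrap(zero).

wrap(zero)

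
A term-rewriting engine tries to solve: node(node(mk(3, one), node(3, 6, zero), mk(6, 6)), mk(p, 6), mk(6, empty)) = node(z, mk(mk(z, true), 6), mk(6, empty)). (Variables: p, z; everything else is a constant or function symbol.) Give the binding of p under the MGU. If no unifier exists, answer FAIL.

Decompose node/3: node(mk(3, one), node(3, 6, zero), mk(6, 6)) = z,  mk(p, 6) = mk(mk(z, true), 6),  mk(6, empty) = mk(6, empty).
Bind z := node(mk(3, one), node(3, 6, zero), mk(6, 6)); substituting into the one remaining equation that mentions z gives: mk(p, 6) = mk(mk(node(mk(3, one), node(3, 6, zero), mk(6, 6)), true), 6).
Decompose mk/2: p = mk(node(mk(3, one), node(3, 6, zero), mk(6, 6)), true),  6 = 6.
Bind p := mk(node(mk(3, one), node(3, 6, zero), mk(6, 6)), true); no other remaining equation mentions p.
Delete trivial equation 6 = 6.
Delete trivial equation mk(6, empty) = mk(6, empty).
MGU = { z ↦ node(mk(3, one), node(3, 6, zero), mk(6, 6)), p ↦ mk(node(mk(3, one), node(3, 6, zero), mk(6, 6)), true) }, so p ↦ mk(node(mk(3, one), node(3, 6, zero), mk(6, 6)), true).

mk(node(mk(3, one), node(3, 6, zero), mk(6, 6)), true)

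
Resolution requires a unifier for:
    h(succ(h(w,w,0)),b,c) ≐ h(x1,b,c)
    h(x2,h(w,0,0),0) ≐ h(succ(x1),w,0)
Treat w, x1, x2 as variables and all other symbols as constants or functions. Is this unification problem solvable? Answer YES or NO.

Decompose h/3: succ(h(w,w,0)) ≐ x1,  b ≐ b,  c ≐ c.
Bind x1 := succ(h(w,w,0)); substituting into the one remaining equation that mentions x1 gives: h(x2,h(w,0,0),0) ≐ h(succ(succ(h(w,w,0))),w,0).
Delete trivial equation b ≐ b.
Delete trivial equation c ≐ c.
Decompose h/3: x2 ≐ succ(succ(h(w,w,0))),  h(w,0,0) ≐ w,  0 ≐ 0.
Bind x2 := succ(succ(h(w,w,0))); no other remaining equation mentions x2.
Occurs check fails: w occurs in h(w,0,0); the equation w ≐ h(w,0,0) has no finite solution.

NO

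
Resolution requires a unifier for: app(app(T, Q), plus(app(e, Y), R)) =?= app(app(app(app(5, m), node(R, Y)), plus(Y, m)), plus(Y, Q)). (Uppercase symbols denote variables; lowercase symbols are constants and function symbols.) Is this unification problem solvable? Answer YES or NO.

NO

Decompose app/2: app(T, Q) =?= app(app(app(5, m), node(R, Y)), plus(Y, m)),  plus(app(e, Y), R) =?= plus(Y, Q).
Decompose app/2: T =?= app(app(5, m), node(R, Y)),  Q =?= plus(Y, m).
Bind T := app(app(5, m), node(R, Y)); no other remaining equation mentions T.
Bind Q := plus(Y, m); substituting into the remaining equation gives: plus(app(e, Y), R) =?= plus(Y, plus(Y, m)).
Decompose plus/2: app(e, Y) =?= Y,  R =?= plus(Y, m).
Occurs check fails: Y occurs in app(e, Y); the equation Y =?= app(e, Y) has no finite solution.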